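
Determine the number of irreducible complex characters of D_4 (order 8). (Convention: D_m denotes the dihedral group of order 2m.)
5

Reasoning: The number of irreducible complex representations of a finite group equals its number of conjugacy classes. D_4 has 5 conjugacy classes (n/2 + 3 for n even), so D_4 (order 8) has exactly 5 irreducible complex representations.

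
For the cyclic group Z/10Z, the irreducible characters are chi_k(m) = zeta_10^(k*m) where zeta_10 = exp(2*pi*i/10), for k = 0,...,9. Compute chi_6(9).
chi_6(9) = zeta_10^54 = exp(4*I*pi/5)

Argument: chi_6(9) = zeta_10^(6*9) = zeta_10^54. Since zeta_10^10 = 1, this equals zeta_10^4 = exp(2*pi*i*4/10) = exp(4*I*pi/5).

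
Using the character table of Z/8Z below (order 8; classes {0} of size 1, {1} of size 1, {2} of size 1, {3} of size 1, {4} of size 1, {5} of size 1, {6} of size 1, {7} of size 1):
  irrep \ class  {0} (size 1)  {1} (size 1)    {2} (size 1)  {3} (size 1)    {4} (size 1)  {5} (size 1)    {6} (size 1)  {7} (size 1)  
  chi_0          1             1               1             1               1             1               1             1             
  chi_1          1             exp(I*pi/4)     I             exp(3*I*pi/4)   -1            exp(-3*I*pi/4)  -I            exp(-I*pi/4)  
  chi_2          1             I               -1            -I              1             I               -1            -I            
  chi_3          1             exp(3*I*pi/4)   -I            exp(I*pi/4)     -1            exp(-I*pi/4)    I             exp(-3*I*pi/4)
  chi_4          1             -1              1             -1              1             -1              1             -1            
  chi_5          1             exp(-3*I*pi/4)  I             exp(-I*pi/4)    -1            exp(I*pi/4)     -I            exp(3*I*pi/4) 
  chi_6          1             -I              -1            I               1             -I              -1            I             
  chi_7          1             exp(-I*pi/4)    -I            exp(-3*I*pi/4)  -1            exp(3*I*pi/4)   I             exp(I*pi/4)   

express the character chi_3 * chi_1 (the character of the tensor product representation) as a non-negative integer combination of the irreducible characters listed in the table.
chi_3 tensor chi_1 = chi_4 (all other irreducibles have multiplicity 0).

Why: The character of a tensor product is the pointwise product (chi_3 * chi_1)(C) = chi_3(C) * chi_1(C):
  {0}: (1)*(1), {1}: (exp(3*I*pi/4))*(exp(I*pi/4)), {2}: (-I)*(I), {3}: (exp(I*pi/4))*(exp(3*I*pi/4)), {4}: (-1)*(-1), {5}: (exp(-I*pi/4))*(exp(-3*I*pi/4)), {6}: (I)*(-I), {7}: (exp(-3*I*pi/4))*(exp(-I*pi/4))
so (chi_3 * chi_1) takes values
  {0} -> 1, {1} -> -1, {2} -> 1, {3} -> -1, {4} -> 1, {5} -> -1, {6} -> 1, {7} -> -1.
Now take the inner product of this character with each irreducible chi from the table, <chi_3*chi_1, chi> = (1/8) sum_C |C| (chi_3*chi_1)(C) conj(chi(C)):
  <chi_3*chi_1, chi_0> = (1/8)[1*(1)*conj(1) + 1*(-1)*conj(1) + 1*(1)*conj(1) + 1*(-1)*conj(1) + 1*(1)*conj(1) + 1*(-1)*conj(1) + 1*(1)*conj(1) + 1*(-1)*conj(1)]
      = (1/8)[(1) + (-1) + (1) + (-1) + (1) + (-1) + (1) + (-1)] = 0/8 = 0
  <chi_3*chi_1, chi_1> = (1/8)[1*(1)*conj(1) + 1*(-1)*conj(exp(I*pi/4)) + 1*(1)*conj(I) + 1*(-1)*conj(exp(3*I*pi/4)) + 1*(1)*conj(-1) + 1*(-1)*conj(exp(-3*I*pi/4)) + 1*(1)*conj(-I) + 1*(-1)*conj(exp(-I*pi/4))]
      = (1/8)[(1) + (-exp(-I*pi/4)) + (-I) + (-exp(-3*I*pi/4)) + (-1) + (-exp(3*I*pi/4)) + (I) + (-exp(I*pi/4))] = 0/8 = 0
  <chi_3*chi_1, chi_2> = (1/8)[1*(1)*conj(1) + 1*(-1)*conj(I) + 1*(1)*conj(-1) + 1*(-1)*conj(-I) + 1*(1)*conj(1) + 1*(-1)*conj(I) + 1*(1)*conj(-1) + 1*(-1)*conj(-I)]
      = (1/8)[(1) + (I) + (-1) + (-I) + (1) + (I) + (-1) + (-I)] = 0/8 = 0
  <chi_3*chi_1, chi_3> = (1/8)[1*(1)*conj(1) + 1*(-1)*conj(exp(3*I*pi/4)) + 1*(1)*conj(-I) + 1*(-1)*conj(exp(I*pi/4)) + 1*(1)*conj(-1) + 1*(-1)*conj(exp(-I*pi/4)) + 1*(1)*conj(I) + 1*(-1)*conj(exp(-3*I*pi/4))]
      = (1/8)[(1) + (-exp(-3*I*pi/4)) + (I) + (-exp(-I*pi/4)) + (-1) + (-exp(I*pi/4)) + (-I) + (-exp(3*I*pi/4))] = 0/8 = 0
  <chi_3*chi_1, chi_4> = (1/8)[1*(1)*conj(1) + 1*(-1)*conj(-1) + 1*(1)*conj(1) + 1*(-1)*conj(-1) + 1*(1)*conj(1) + 1*(-1)*conj(-1) + 1*(1)*conj(1) + 1*(-1)*conj(-1)]
      = (1/8)[(1) + (1) + (1) + (1) + (1) + (1) + (1) + (1)] = 8/8 = 1
  <chi_3*chi_1, chi_5> = (1/8)[1*(1)*conj(1) + 1*(-1)*conj(exp(-3*I*pi/4)) + 1*(1)*conj(I) + 1*(-1)*conj(exp(-I*pi/4)) + 1*(1)*conj(-1) + 1*(-1)*conj(exp(I*pi/4)) + 1*(1)*conj(-I) + 1*(-1)*conj(exp(3*I*pi/4))]
      = (1/8)[(1) + (-exp(3*I*pi/4)) + (-I) + (-exp(I*pi/4)) + (-1) + (-exp(-I*pi/4)) + (I) + (-exp(-3*I*pi/4))] = 0/8 = 0
  <chi_3*chi_1, chi_6> = (1/8)[1*(1)*conj(1) + 1*(-1)*conj(-I) + 1*(1)*conj(-1) + 1*(-1)*conj(I) + 1*(1)*conj(1) + 1*(-1)*conj(-I) + 1*(1)*conj(-1) + 1*(-1)*conj(I)]
      = (1/8)[(1) + (-I) + (-1) + (I) + (1) + (-I) + (-1) + (I)] = 0/8 = 0
  <chi_3*chi_1, chi_7> = (1/8)[1*(1)*conj(1) + 1*(-1)*conj(exp(-I*pi/4)) + 1*(1)*conj(-I) + 1*(-1)*conj(exp(-3*I*pi/4)) + 1*(1)*conj(-1) + 1*(-1)*conj(exp(3*I*pi/4)) + 1*(1)*conj(I) + 1*(-1)*conj(exp(I*pi/4))]
      = (1/8)[(1) + (-exp(I*pi/4)) + (I) + (-exp(3*I*pi/4)) + (-1) + (-exp(-3*I*pi/4)) + (-I) + (-exp(-I*pi/4))] = 0/8 = 0
(Exp terms are combined using exp(i*s)*conj(exp(i*t)) = exp(i*(s-t)), and sums of them are collapsed using the identity that for every m > 1 the m distinct m-th roots of unity sum to 0, e.g. 1 + exp(2*I*pi/3) + exp(-2*I*pi/3) = 0.)
Hence the multiplicities are chi_4: 1. Dimension check: dim(chi_3)*dim(chi_1) = 1*1 = 1 and sum (mult * dim) = 1*1 = 1.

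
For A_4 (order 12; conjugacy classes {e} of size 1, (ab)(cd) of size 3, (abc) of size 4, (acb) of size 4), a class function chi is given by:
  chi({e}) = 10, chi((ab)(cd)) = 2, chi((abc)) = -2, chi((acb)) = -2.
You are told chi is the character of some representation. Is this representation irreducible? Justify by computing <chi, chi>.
Not irreducible (reducible): <chi, chi> = 12 > 1.

Details: <chi, chi> = (1/|G|) sum_C |C| * |chi(C)|^2 = (1/12)[1*|10|^2 + 3*|2|^2 + 4*|-2|^2 + 4*|-2|^2]
  = (1/12)[(100) + (12) + (16) + (16)] = 144/12 = 12.
(Exp terms are combined using exp(i*s)*conj(exp(i*t)) = exp(i*(s-t)), and sums of them are collapsed using the identity that for every m > 1 the m distinct m-th roots of unity sum to 0, e.g. 1 + exp(2*I*pi/3) + exp(-2*I*pi/3) = 0.)
A character is irreducible iff <chi, chi> = 1, so this representation is reducible.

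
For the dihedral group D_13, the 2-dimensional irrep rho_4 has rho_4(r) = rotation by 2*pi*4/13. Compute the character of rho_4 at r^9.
chi_{rho_4}(r^9) = 2*cos(2*pi*4*9/13) = 2*cos(6*pi/13)

Derivation: rho_4(r^9) is rotation by angle 2*pi*4*9/13, whose trace is 2*cos(2*pi*4*9/13) = 2*cos(6*pi/13).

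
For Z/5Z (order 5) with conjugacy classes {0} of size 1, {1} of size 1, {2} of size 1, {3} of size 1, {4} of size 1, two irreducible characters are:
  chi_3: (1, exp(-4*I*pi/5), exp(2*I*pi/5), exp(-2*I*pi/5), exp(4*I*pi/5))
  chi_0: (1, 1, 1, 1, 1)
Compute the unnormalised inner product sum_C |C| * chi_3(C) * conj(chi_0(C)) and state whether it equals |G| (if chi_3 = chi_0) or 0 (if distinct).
Sum = 0; so <chi_3, chi_0> = 0 (distinct irreducibles are orthogonal).

Compute term by term over conjugacy classes (|C| * chi_3(C) * conj(chi_0(C))):
  1*(1)*conj(1) + 1*(exp(-4*I*pi/5))*conj(1) + 1*(exp(2*I*pi/5))*conj(1) + 1*(exp(-2*I*pi/5))*conj(1) + 1*(exp(4*I*pi/5))*conj(1)
  = (1) + (exp(-4*I*pi/5)) + (exp(2*I*pi/5)) + (exp(-2*I*pi/5)) + (exp(4*I*pi/5))
  = 0.
(Exp terms are combined using exp(i*s)*conj(exp(i*t)) = exp(i*(s-t)), and sums of them are collapsed using the identity that for every m > 1 the m distinct m-th roots of unity sum to 0, e.g. 1 + exp(2*I*pi/3) + exp(-2*I*pi/3) = 0.)
Dividing by |G| = 5 gives 0/5 = 0, matching the row-orthogonality relation <chi_3, chi_0> = [chi_3 = chi_0].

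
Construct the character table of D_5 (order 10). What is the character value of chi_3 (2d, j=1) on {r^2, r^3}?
Conjugacy classes: {e} of size 1, {r^1, r^4} of size 2, {r^2, r^3} of size 2, {s, sr, ..., sr^4} of size 5.
Character table:
  irrep \ class              {e} (size 1)  {r^1, r^4} (size 2)  {r^2, r^3} (size 2)  {s, sr, ..., sr^4} (size 5)
  chi_1 (triv)               1             1                    1                    1                          
  chi_2 (sign: r->1, s->-1)  1             1                    1                    -1                         
  chi_3 (2d, j=1)            2             -1/2 + sqrt(5)/2     -sqrt(5)/2 - 1/2     0                          
  chi_4 (2d, j=2)            2             -sqrt(5)/2 - 1/2     -1/2 + sqrt(5)/2     0                          

Spot check: chi_3 (2d, j=1) on {r^2, r^3} = -sqrt(5)/2 - 1/2.

Derivation: D_5 has order 2*5 = 10 with 4 conjugacy classes, hence 4 irreducibles. Sum of squared dims 1 + 1 + 4 + 4 = 10 = |G|. Linear characters come from the abelianisation; the 2-dimensional irreps have character r^k -> 2*cos(2*pi*j*k/5), reflections -> 0.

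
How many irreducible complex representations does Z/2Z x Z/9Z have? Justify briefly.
18

Explanation: The number of irreducible complex representations of a finite group equals its number of conjugacy classes. Z/2Z x Z/9Z is abelian of order 18, so every element is its own conjugacy class: 18 classes, so Z/2Z x Z/9Z (order 18) has exactly 18 irreducible complex representations.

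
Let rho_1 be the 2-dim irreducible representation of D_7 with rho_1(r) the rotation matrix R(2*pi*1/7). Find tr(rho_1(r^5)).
chi_{rho_1}(r^5) = 2*cos(2*pi*1*5/7) = -2*cos(3*pi/7)

rho_1(r^5) is rotation by angle 2*pi*1*5/7, whose trace is 2*cos(2*pi*1*5/7) = -2*cos(3*pi/7).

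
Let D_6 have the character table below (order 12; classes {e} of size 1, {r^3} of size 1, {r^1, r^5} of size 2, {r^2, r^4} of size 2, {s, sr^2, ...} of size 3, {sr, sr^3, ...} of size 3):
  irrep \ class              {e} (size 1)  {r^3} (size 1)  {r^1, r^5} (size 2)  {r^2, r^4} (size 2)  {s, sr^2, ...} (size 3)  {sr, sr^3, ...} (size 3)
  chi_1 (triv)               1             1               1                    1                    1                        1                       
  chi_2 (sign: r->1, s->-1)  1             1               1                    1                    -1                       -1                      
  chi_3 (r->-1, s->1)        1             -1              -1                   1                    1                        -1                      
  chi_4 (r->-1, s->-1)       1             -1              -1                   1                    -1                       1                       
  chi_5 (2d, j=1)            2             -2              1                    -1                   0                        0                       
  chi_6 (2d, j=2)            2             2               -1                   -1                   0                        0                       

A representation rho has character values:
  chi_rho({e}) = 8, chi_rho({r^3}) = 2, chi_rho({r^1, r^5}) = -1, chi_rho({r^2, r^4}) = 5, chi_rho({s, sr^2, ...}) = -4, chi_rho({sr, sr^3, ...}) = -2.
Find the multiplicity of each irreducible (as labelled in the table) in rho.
Multiplicities: chi_1: 0, chi_2: 3, chi_3: 1, chi_4: 2, chi_5: 0, chi_6: 1.

Justification: Use <chi_rho, chi> = (1/|G|) sum_C |C| * chi_rho(C) * conj(chi(C)) with |G| = 12 for each irreducible chi in the table:
  <chi_rho, chi_1> = (1/12)[1*(8)*conj(1) + 1*(2)*conj(1) + 2*(-1)*conj(1) + 2*(5)*conj(1) + 3*(-4)*conj(1) + 3*(-2)*conj(1)]
      = (1/12)[(8) + (2) + (-2) + (10) + (-12) + (-6)] = 0/12 = 0
  <chi_rho, chi_2> = (1/12)[1*(8)*conj(1) + 1*(2)*conj(1) + 2*(-1)*conj(1) + 2*(5)*conj(1) + 3*(-4)*conj(-1) + 3*(-2)*conj(-1)]
      = (1/12)[(8) + (2) + (-2) + (10) + (12) + (6)] = 36/12 = 3
  <chi_rho, chi_3> = (1/12)[1*(8)*conj(1) + 1*(2)*conj(-1) + 2*(-1)*conj(-1) + 2*(5)*conj(1) + 3*(-4)*conj(1) + 3*(-2)*conj(-1)]
      = (1/12)[(8) + (-2) + (2) + (10) + (-12) + (6)] = 12/12 = 1
  <chi_rho, chi_4> = (1/12)[1*(8)*conj(1) + 1*(2)*conj(-1) + 2*(-1)*conj(-1) + 2*(5)*conj(1) + 3*(-4)*conj(-1) + 3*(-2)*conj(1)]
      = (1/12)[(8) + (-2) + (2) + (10) + (12) + (-6)] = 24/12 = 2
  <chi_rho, chi_5> = (1/12)[1*(8)*conj(2) + 1*(2)*conj(-2) + 2*(-1)*conj(1) + 2*(5)*conj(-1) + 3*(-4)*conj(0) + 3*(-2)*conj(0)]
      = (1/12)[(16) + (-4) + (-2) + (-10) + (0) + (0)] = 0/12 = 0
  <chi_rho, chi_6> = (1/12)[1*(8)*conj(2) + 1*(2)*conj(2) + 2*(-1)*conj(-1) + 2*(5)*conj(-1) + 3*(-4)*conj(0) + 3*(-2)*conj(0)]
      = (1/12)[(16) + (4) + (2) + (-10) + (0) + (0)] = 12/12 = 1
Dimension check: dim(rho) = sum (mult * dim) = 0*1 + 3*1 + 1*1 + 2*1 + 0*2 + 1*2 = 8 = chi_rho(e) = 8.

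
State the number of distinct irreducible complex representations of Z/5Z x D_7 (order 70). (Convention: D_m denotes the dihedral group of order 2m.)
25

Proof sketch: The number of irreducible complex representations of a finite group equals its number of conjugacy classes. For a direct product, #classes(G x H) = #classes(G) * #classes(H). Z/5Z has 5 classes (abelian), D_7 has 5 classes, so 5 * 5 = 25, so Z/5Z x D_7 (order 70) has exactly 25 irreducible complex representations.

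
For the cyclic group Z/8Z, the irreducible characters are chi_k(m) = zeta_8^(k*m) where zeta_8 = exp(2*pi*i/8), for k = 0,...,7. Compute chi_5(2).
chi_5(2) = zeta_8^10 = I

Details: chi_5(2) = zeta_8^(5*2) = zeta_8^10. Since zeta_8^8 = 1, this equals zeta_8^2 = exp(2*pi*i*2/8) = I.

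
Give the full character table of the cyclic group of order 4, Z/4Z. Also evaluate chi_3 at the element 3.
Character table of Z/4Z (irreps indexed chi_0,...,chi_3 with chi_k(m) = zeta_4^(k*m), zeta_4 = exp(2*pi*i/4)):
  irrep \ class  {0} (size 1)  {1} (size 1)  {2} (size 1)  {3} (size 1)
  chi_0          1             1             1             1           
  chi_1          1             I             -1            -I          
  chi_2          1             -1            1             -1          
  chi_3          1             -I            -1            I           

Spot check: chi_3(3) = zeta_4^(3*3) = zeta_4^9 = I.

Derivation: Z/4Z is abelian, so all 4 irreducible complex representations are 1-dimensional. They are given by chi_k(m) = zeta_4^(k*m) for k = 0,...,3. Row orthogonality: sum_m chi_k(m) conj(chi_l(m)) = 4 * [k = l].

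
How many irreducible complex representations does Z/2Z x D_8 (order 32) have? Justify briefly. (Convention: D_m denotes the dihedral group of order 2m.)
14

Argument: The number of irreducible complex representations of a finite group equals its number of conjugacy classes. For a direct product, #classes(G x H) = #classes(G) * #classes(H). Z/2Z has 2 classes (abelian), D_8 has 7 classes, so 2 * 7 = 14, so Z/2Z x D_8 (order 32) has exactly 14 irreducible complex representations.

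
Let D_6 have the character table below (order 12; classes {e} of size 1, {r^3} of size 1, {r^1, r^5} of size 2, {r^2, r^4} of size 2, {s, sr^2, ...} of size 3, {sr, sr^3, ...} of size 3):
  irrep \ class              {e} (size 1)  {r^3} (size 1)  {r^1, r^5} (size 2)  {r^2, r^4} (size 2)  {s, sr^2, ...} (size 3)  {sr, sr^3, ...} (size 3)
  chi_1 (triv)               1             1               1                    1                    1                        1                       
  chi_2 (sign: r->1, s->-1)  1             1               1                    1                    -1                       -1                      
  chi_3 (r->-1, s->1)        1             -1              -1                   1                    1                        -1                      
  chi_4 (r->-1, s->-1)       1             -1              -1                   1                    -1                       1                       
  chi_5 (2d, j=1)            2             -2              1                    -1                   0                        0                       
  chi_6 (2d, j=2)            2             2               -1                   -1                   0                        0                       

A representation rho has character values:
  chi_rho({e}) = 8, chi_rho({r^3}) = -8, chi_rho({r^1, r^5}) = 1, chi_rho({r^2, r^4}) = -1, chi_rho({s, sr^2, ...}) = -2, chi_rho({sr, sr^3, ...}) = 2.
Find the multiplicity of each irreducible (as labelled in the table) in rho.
Multiplicities: chi_1: 0, chi_2: 0, chi_3: 0, chi_4: 2, chi_5: 3, chi_6: 0.

Solution. Use <chi_rho, chi> = (1/|G|) sum_C |C| * chi_rho(C) * conj(chi(C)) with |G| = 12 for each irreducible chi in the table:
  <chi_rho, chi_1> = (1/12)[1*(8)*conj(1) + 1*(-8)*conj(1) + 2*(1)*conj(1) + 2*(-1)*conj(1) + 3*(-2)*conj(1) + 3*(2)*conj(1)]
      = (1/12)[(8) + (-8) + (2) + (-2) + (-6) + (6)] = 0/12 = 0
  <chi_rho, chi_2> = (1/12)[1*(8)*conj(1) + 1*(-8)*conj(1) + 2*(1)*conj(1) + 2*(-1)*conj(1) + 3*(-2)*conj(-1) + 3*(2)*conj(-1)]
      = (1/12)[(8) + (-8) + (2) + (-2) + (6) + (-6)] = 0/12 = 0
  <chi_rho, chi_3> = (1/12)[1*(8)*conj(1) + 1*(-8)*conj(-1) + 2*(1)*conj(-1) + 2*(-1)*conj(1) + 3*(-2)*conj(1) + 3*(2)*conj(-1)]
      = (1/12)[(8) + (8) + (-2) + (-2) + (-6) + (-6)] = 0/12 = 0
  <chi_rho, chi_4> = (1/12)[1*(8)*conj(1) + 1*(-8)*conj(-1) + 2*(1)*conj(-1) + 2*(-1)*conj(1) + 3*(-2)*conj(-1) + 3*(2)*conj(1)]
      = (1/12)[(8) + (8) + (-2) + (-2) + (6) + (6)] = 24/12 = 2
  <chi_rho, chi_5> = (1/12)[1*(8)*conj(2) + 1*(-8)*conj(-2) + 2*(1)*conj(1) + 2*(-1)*conj(-1) + 3*(-2)*conj(0) + 3*(2)*conj(0)]
      = (1/12)[(16) + (16) + (2) + (2) + (0) + (0)] = 36/12 = 3
  <chi_rho, chi_6> = (1/12)[1*(8)*conj(2) + 1*(-8)*conj(2) + 2*(1)*conj(-1) + 2*(-1)*conj(-1) + 3*(-2)*conj(0) + 3*(2)*conj(0)]
      = (1/12)[(16) + (-16) + (-2) + (2) + (0) + (0)] = 0/12 = 0
Dimension check: dim(rho) = sum (mult * dim) = 0*1 + 0*1 + 0*1 + 2*1 + 3*2 + 0*2 = 8 = chi_rho(e) = 8.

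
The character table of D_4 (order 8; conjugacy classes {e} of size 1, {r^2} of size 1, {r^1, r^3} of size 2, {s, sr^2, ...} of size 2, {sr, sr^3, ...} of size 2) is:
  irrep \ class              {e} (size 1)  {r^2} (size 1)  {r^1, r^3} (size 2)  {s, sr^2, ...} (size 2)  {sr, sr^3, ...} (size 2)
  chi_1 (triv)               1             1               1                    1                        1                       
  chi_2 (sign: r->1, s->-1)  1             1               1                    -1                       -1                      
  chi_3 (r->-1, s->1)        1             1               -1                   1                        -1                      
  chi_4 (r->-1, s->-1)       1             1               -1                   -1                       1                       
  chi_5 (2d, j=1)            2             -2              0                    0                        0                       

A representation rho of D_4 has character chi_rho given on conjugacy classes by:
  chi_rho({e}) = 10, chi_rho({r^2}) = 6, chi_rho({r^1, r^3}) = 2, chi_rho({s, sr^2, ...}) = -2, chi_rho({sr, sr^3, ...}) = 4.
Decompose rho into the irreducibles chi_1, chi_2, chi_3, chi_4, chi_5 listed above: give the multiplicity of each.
Multiplicities: chi_1: 3, chi_2: 2, chi_3: 0, chi_4: 3, chi_5: 1.

Solution. Use <chi_rho, chi> = (1/|G|) sum_C |C| * chi_rho(C) * conj(chi(C)) with |G| = 8 for each irreducible chi in the table:
  <chi_rho, chi_1> = (1/8)[1*(10)*conj(1) + 1*(6)*conj(1) + 2*(2)*conj(1) + 2*(-2)*conj(1) + 2*(4)*conj(1)]
      = (1/8)[(10) + (6) + (4) + (-4) + (8)] = 24/8 = 3
  <chi_rho, chi_2> = (1/8)[1*(10)*conj(1) + 1*(6)*conj(1) + 2*(2)*conj(1) + 2*(-2)*conj(-1) + 2*(4)*conj(-1)]
      = (1/8)[(10) + (6) + (4) + (4) + (-8)] = 16/8 = 2
  <chi_rho, chi_3> = (1/8)[1*(10)*conj(1) + 1*(6)*conj(1) + 2*(2)*conj(-1) + 2*(-2)*conj(1) + 2*(4)*conj(-1)]
      = (1/8)[(10) + (6) + (-4) + (-4) + (-8)] = 0/8 = 0
  <chi_rho, chi_4> = (1/8)[1*(10)*conj(1) + 1*(6)*conj(1) + 2*(2)*conj(-1) + 2*(-2)*conj(-1) + 2*(4)*conj(1)]
      = (1/8)[(10) + (6) + (-4) + (4) + (8)] = 24/8 = 3
  <chi_rho, chi_5> = (1/8)[1*(10)*conj(2) + 1*(6)*conj(-2) + 2*(2)*conj(0) + 2*(-2)*conj(0) + 2*(4)*conj(0)]
      = (1/8)[(20) + (-12) + (0) + (0) + (0)] = 8/8 = 1
Dimension check: dim(rho) = sum (mult * dim) = 3*1 + 2*1 + 0*1 + 3*1 + 1*2 = 10 = chi_rho(e) = 10.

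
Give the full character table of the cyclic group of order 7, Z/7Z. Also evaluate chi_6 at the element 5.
Character table of Z/7Z (irreps indexed chi_0,...,chi_6 with chi_k(m) = zeta_7^(k*m), zeta_7 = exp(2*pi*i/7)):
  irrep \ class  {0} (size 1)  {1} (size 1)    {2} (size 1)    {3} (size 1)    {4} (size 1)    {5} (size 1)    {6} (size 1)  
  chi_0          1             1               1               1               1               1               1             
  chi_1          1             exp(2*I*pi/7)   exp(4*I*pi/7)   exp(6*I*pi/7)   exp(-6*I*pi/7)  exp(-4*I*pi/7)  exp(-2*I*pi/7)
  chi_2          1             exp(4*I*pi/7)   exp(-6*I*pi/7)  exp(-2*I*pi/7)  exp(2*I*pi/7)   exp(6*I*pi/7)   exp(-4*I*pi/7)
  chi_3          1             exp(6*I*pi/7)   exp(-2*I*pi/7)  exp(4*I*pi/7)   exp(-4*I*pi/7)  exp(2*I*pi/7)   exp(-6*I*pi/7)
  chi_4          1             exp(-6*I*pi/7)  exp(2*I*pi/7)   exp(-4*I*pi/7)  exp(4*I*pi/7)   exp(-2*I*pi/7)  exp(6*I*pi/7) 
  chi_5          1             exp(-4*I*pi/7)  exp(6*I*pi/7)   exp(2*I*pi/7)   exp(-2*I*pi/7)  exp(-6*I*pi/7)  exp(4*I*pi/7) 
  chi_6          1             exp(-2*I*pi/7)  exp(-4*I*pi/7)  exp(-6*I*pi/7)  exp(6*I*pi/7)   exp(4*I*pi/7)   exp(2*I*pi/7) 

Spot check: chi_6(5) = zeta_7^(6*5) = zeta_7^30 = exp(4*I*pi/7).

Derivation: Z/7Z is abelian, so all 7 irreducible complex representations are 1-dimensional. They are given by chi_k(m) = zeta_7^(k*m) for k = 0,...,6. Row orthogonality: sum_m chi_k(m) conj(chi_l(m)) = 7 * [k = l].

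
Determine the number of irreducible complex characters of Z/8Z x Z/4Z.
32

Justification: The number of irreducible complex representations of a finite group equals its number of conjugacy classes. Z/8Z x Z/4Z is abelian of order 32, so every element is its own conjugacy class: 32 classes, so Z/8Z x Z/4Z (order 32) has exactly 32 irreducible complex representations.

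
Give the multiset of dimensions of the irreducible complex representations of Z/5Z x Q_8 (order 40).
Dimensions: 1, 1, 1, 1, 1, 1, 1, 1, 1, 1, 1, 1, 1, 1, 1, 1, 1, 1, 1, 1, 2, 2, 2, 2, 2

Working: There are 25 irreducibles (= number of conjugacy classes). Their dimensions d_i satisfy sum d_i^2 = |G| = 40: 1 + 1 + 1 + 1 + 1 + 1 + 1 + 1 + 1 + 1 + 1 + 1 + 1 + 1 + 1 + 1 + 1 + 1 + 1 + 1 + 4 + 4 + 4 + 4 + 4 = 40. (For the product with Z/5Z: each of the 5 1-dim characters of Z/5Z tensors with each irrep of Q_8, giving 5 copies of each Q_8-dimension.)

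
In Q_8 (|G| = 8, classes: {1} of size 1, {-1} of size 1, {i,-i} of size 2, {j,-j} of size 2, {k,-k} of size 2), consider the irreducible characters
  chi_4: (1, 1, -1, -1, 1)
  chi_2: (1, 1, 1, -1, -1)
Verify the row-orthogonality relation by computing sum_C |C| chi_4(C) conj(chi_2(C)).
Sum = 0; so <chi_4, chi_2> = 0 (distinct irreducibles are orthogonal).

Derivation: Compute term by term over conjugacy classes (|C| * chi_4(C) * conj(chi_2(C))):
  1*(1)*conj(1) + 1*(1)*conj(1) + 2*(-1)*conj(1) + 2*(-1)*conj(-1) + 2*(1)*conj(-1)
  = (1) + (1) + (-2) + (2) + (-2)
  = 0.
Dividing by |G| = 8 gives 0/8 = 0, matching the row-orthogonality relation <chi_4, chi_2> = [chi_4 = chi_2].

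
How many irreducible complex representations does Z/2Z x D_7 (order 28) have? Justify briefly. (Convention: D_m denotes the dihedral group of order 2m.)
10

Justification: The number of irreducible complex representations of a finite group equals its number of conjugacy classes. For a direct product, #classes(G x H) = #classes(G) * #classes(H). Z/2Z has 2 classes (abelian), D_7 has 5 classes, so 2 * 5 = 10, so Z/2Z x D_7 (order 28) has exactly 10 irreducible complex representations.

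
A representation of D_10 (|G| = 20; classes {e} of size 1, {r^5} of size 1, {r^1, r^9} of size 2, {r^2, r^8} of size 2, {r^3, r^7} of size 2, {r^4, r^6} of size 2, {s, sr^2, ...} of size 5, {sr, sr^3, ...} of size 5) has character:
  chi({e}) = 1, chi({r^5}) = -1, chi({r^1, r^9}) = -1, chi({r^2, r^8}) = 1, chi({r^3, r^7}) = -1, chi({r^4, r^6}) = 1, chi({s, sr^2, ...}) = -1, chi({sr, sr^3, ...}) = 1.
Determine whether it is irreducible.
Irreducible: <chi, chi> = 1.

Working: <chi, chi> = (1/|G|) sum_C |C| * |chi(C)|^2 = (1/20)[1*|1|^2 + 1*|-1|^2 + 2*|-1|^2 + 2*|1|^2 + 2*|-1|^2 + 2*|1|^2 + 5*|-1|^2 + 5*|1|^2]
  = (1/20)[(1) + (1) + (2) + (2) + (2) + (2) + (5) + (5)] = 20/20 = 1.
A character is irreducible iff <chi, chi> = 1, so this representation is irreducible.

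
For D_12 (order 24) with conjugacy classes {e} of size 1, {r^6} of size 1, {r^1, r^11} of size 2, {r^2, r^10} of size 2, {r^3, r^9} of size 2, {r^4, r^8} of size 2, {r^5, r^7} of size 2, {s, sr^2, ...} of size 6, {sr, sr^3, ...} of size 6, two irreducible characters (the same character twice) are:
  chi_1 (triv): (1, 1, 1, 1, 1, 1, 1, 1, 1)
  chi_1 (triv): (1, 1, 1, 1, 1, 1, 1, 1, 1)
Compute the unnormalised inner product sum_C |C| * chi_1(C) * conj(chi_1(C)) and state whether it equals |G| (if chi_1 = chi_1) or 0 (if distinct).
Sum = 24 = |G| = 24; so <chi_1, chi_1> = 1 (norm-1 confirms irreducibility).

Solution. Compute term by term over conjugacy classes (|C| * chi_1(C) * conj(chi_1(C))):
  1*(1)*conj(1) + 1*(1)*conj(1) + 2*(1)*conj(1) + 2*(1)*conj(1) + 2*(1)*conj(1) + 2*(1)*conj(1) + 2*(1)*conj(1) + 6*(1)*conj(1) + 6*(1)*conj(1)
  = (1) + (1) + (2) + (2) + (2) + (2) + (2) + (6) + (6)
  = 24.
Dividing by |G| = 24 gives 24/24 = 1, matching the row-orthogonality relation <chi_1, chi_1> = [chi_1 = chi_1].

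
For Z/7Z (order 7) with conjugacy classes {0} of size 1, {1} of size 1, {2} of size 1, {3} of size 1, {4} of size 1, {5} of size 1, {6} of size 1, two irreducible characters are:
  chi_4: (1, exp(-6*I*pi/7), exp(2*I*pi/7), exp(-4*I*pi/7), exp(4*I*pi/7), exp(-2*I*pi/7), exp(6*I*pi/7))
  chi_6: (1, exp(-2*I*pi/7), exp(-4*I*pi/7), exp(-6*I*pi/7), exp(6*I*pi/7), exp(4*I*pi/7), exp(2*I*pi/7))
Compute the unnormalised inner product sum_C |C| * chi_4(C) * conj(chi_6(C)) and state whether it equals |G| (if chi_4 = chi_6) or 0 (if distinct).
Sum = 0; so <chi_4, chi_6> = 0 (distinct irreducibles are orthogonal).

Derivation: Compute term by term over conjugacy classes (|C| * chi_4(C) * conj(chi_6(C))):
  1*(1)*conj(1) + 1*(exp(-6*I*pi/7))*conj(exp(-2*I*pi/7)) + 1*(exp(2*I*pi/7))*conj(exp(-4*I*pi/7)) + 1*(exp(-4*I*pi/7))*conj(exp(-6*I*pi/7)) + 1*(exp(4*I*pi/7))*conj(exp(6*I*pi/7)) + 1*(exp(-2*I*pi/7))*conj(exp(4*I*pi/7)) + 1*(exp(6*I*pi/7))*conj(exp(2*I*pi/7))
  = (1) + (exp(-4*I*pi/7)) + (exp(6*I*pi/7)) + (exp(2*I*pi/7)) + (exp(-2*I*pi/7)) + (exp(-6*I*pi/7)) + (exp(4*I*pi/7))
  = 0.
(Exp terms are combined using exp(i*s)*conj(exp(i*t)) = exp(i*(s-t)), and sums of them are collapsed using the identity that for every m > 1 the m distinct m-th roots of unity sum to 0, e.g. 1 + exp(2*I*pi/3) + exp(-2*I*pi/3) = 0.)
Dividing by |G| = 7 gives 0/7 = 0, matching the row-orthogonality relation <chi_4, chi_6> = [chi_4 = chi_6].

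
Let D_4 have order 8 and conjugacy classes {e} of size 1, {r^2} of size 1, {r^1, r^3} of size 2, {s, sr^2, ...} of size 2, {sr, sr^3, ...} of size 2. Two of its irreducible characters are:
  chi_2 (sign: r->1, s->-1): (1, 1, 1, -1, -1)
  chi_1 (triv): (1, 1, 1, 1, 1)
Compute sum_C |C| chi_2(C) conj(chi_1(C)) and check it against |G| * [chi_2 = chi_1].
Sum = 0; so <chi_2, chi_1> = 0 (distinct irreducibles are orthogonal).

Working: Compute term by term over conjugacy classes (|C| * chi_2(C) * conj(chi_1(C))):
  1*(1)*conj(1) + 1*(1)*conj(1) + 2*(1)*conj(1) + 2*(-1)*conj(1) + 2*(-1)*conj(1)
  = (1) + (1) + (2) + (-2) + (-2)
  = 0.
Dividing by |G| = 8 gives 0/8 = 0, matching the row-orthogonality relation <chi_2, chi_1> = [chi_2 = chi_1].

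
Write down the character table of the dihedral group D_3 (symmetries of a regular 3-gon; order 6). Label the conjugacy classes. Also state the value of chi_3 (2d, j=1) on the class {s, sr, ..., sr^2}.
Conjugacy classes: {e} of size 1, {r^1, r^2} of size 2, {s, sr, ..., sr^2} of size 3.
Character table:
  irrep \ class              {e} (size 1)  {r^1, r^2} (size 2)  {s, sr, ..., sr^2} (size 3)
  chi_1 (triv)               1             1                    1                          
  chi_2 (sign: r->1, s->-1)  1             1                    -1                         
  chi_3 (2d, j=1)            2             -1                   0                          

Spot check: chi_3 (2d, j=1) on {s, sr, ..., sr^2} = 0.

Why: D_3 has order 2*3 = 6 with 3 conjugacy classes, hence 3 irreducibles. Sum of squared dims 1 + 1 + 4 = 6 = |G|. Linear characters come from the abelianisation; the 2-dimensional irreps have character r^k -> 2*cos(2*pi*j*k/3), reflections -> 0.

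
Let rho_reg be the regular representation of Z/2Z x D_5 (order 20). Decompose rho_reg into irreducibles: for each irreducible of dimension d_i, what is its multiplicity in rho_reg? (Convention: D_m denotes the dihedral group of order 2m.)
Each irreducible V_i of dimension d_i appears with multiplicity d_i, i.e. rho_reg = (direct sum over all irreducibles V_i) d_i V_i. The irreducible dimensions for Z/2Z x D_5 are 1, 1, 1, 1, 2, 2, 2, 2: 4 irreducibles of dimension 1, each with multiplicity 1; 4 irreducibles of dimension 2, each with multiplicity 2. Total dimension 4*1*1 + 4*2*2 = 20 = |G|.

Derivation: General theorem: in the regular representation of a finite group G, each irreducible appears with multiplicity equal to its dimension. Check: dim(rho_reg) = sum d_i^2 = 1 + 1 + 1 + 1 + 4 + 4 + 4 + 4 = 20 = |G|.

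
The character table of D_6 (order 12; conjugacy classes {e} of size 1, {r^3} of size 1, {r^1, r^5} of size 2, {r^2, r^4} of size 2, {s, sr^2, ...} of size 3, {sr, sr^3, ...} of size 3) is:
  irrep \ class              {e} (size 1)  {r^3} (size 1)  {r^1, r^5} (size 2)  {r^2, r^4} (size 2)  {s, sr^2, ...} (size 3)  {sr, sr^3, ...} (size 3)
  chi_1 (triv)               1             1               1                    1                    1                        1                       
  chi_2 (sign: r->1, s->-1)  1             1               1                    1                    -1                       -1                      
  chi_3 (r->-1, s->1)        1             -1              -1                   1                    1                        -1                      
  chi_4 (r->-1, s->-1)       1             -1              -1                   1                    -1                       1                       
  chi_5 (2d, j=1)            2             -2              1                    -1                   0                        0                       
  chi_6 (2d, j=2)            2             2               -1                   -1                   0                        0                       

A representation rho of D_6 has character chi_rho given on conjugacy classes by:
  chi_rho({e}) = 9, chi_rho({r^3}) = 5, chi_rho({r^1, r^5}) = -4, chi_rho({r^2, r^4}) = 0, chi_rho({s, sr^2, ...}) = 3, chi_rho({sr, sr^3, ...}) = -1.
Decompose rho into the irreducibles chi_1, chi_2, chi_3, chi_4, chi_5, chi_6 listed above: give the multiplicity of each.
Multiplicities: chi_1: 1, chi_2: 0, chi_3: 2, chi_4: 0, chi_5: 0, chi_6: 3.

Proof sketch: Use <chi_rho, chi> = (1/|G|) sum_C |C| * chi_rho(C) * conj(chi(C)) with |G| = 12 for each irreducible chi in the table:
  <chi_rho, chi_1> = (1/12)[1*(9)*conj(1) + 1*(5)*conj(1) + 2*(-4)*conj(1) + 2*(0)*conj(1) + 3*(3)*conj(1) + 3*(-1)*conj(1)]
      = (1/12)[(9) + (5) + (-8) + (0) + (9) + (-3)] = 12/12 = 1
  <chi_rho, chi_2> = (1/12)[1*(9)*conj(1) + 1*(5)*conj(1) + 2*(-4)*conj(1) + 2*(0)*conj(1) + 3*(3)*conj(-1) + 3*(-1)*conj(-1)]
      = (1/12)[(9) + (5) + (-8) + (0) + (-9) + (3)] = 0/12 = 0
  <chi_rho, chi_3> = (1/12)[1*(9)*conj(1) + 1*(5)*conj(-1) + 2*(-4)*conj(-1) + 2*(0)*conj(1) + 3*(3)*conj(1) + 3*(-1)*conj(-1)]
      = (1/12)[(9) + (-5) + (8) + (0) + (9) + (3)] = 24/12 = 2
  <chi_rho, chi_4> = (1/12)[1*(9)*conj(1) + 1*(5)*conj(-1) + 2*(-4)*conj(-1) + 2*(0)*conj(1) + 3*(3)*conj(-1) + 3*(-1)*conj(1)]
      = (1/12)[(9) + (-5) + (8) + (0) + (-9) + (-3)] = 0/12 = 0
  <chi_rho, chi_5> = (1/12)[1*(9)*conj(2) + 1*(5)*conj(-2) + 2*(-4)*conj(1) + 2*(0)*conj(-1) + 3*(3)*conj(0) + 3*(-1)*conj(0)]
      = (1/12)[(18) + (-10) + (-8) + (0) + (0) + (0)] = 0/12 = 0
  <chi_rho, chi_6> = (1/12)[1*(9)*conj(2) + 1*(5)*conj(2) + 2*(-4)*conj(-1) + 2*(0)*conj(-1) + 3*(3)*conj(0) + 3*(-1)*conj(0)]
      = (1/12)[(18) + (10) + (8) + (0) + (0) + (0)] = 36/12 = 3
Dimension check: dim(rho) = sum (mult * dim) = 1*1 + 0*1 + 2*1 + 0*1 + 0*2 + 3*2 = 9 = chi_rho(e) = 9.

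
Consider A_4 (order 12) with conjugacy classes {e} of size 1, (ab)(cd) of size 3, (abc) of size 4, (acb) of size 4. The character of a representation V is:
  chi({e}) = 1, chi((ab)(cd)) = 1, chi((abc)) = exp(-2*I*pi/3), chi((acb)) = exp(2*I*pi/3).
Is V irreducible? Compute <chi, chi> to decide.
Irreducible: <chi, chi> = 1.

Justification: <chi, chi> = (1/|G|) sum_C |C| * |chi(C)|^2 = (1/12)[1*|1|^2 + 3*|1|^2 + 4*|exp(-2*I*pi/3)|^2 + 4*|exp(2*I*pi/3)|^2]
  = (1/12)[(1) + (3) + (4) + (4)] = 12/12 = 1.
(Exp terms are combined using exp(i*s)*conj(exp(i*t)) = exp(i*(s-t)), and sums of them are collapsed using the identity that for every m > 1 the m distinct m-th roots of unity sum to 0, e.g. 1 + exp(2*I*pi/3) + exp(-2*I*pi/3) = 0.)
A character is irreducible iff <chi, chi> = 1, so this representation is irreducible.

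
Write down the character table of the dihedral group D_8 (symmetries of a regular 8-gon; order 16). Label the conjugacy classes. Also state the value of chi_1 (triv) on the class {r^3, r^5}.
Conjugacy classes: {e} of size 1, {r^4} of size 1, {r^1, r^7} of size 2, {r^2, r^6} of size 2, {r^3, r^5} of size 2, {s, sr^2, ...} of size 4, {sr, sr^3, ...} of size 4.
Character table:
  irrep \ class              {e} (size 1)  {r^4} (size 1)  {r^1, r^7} (size 2)  {r^2, r^6} (size 2)  {r^3, r^5} (size 2)  {s, sr^2, ...} (size 4)  {sr, sr^3, ...} (size 4)
  chi_1 (triv)               1             1               1                    1                    1                    1                        1                       
  chi_2 (sign: r->1, s->-1)  1             1               1                    1                    1                    -1                       -1                      
  chi_3 (r->-1, s->1)        1             1               -1                   1                    -1                   1                        -1                      
  chi_4 (r->-1, s->-1)       1             1               -1                   1                    -1                   -1                       1                       
  chi_5 (2d, j=1)            2             -2              sqrt(2)              0                    -sqrt(2)             0                        0                       
  chi_6 (2d, j=2)            2             2               0                    -2                   0                    0                        0                       
  chi_7 (2d, j=3)            2             -2              -sqrt(2)             0                    sqrt(2)              0                        0                       

Spot check: chi_1 (triv) on {r^3, r^5} = 1.

Proof sketch: D_8 has order 2*8 = 16 with 7 conjugacy classes, hence 7 irreducibles. Sum of squared dims 1 + 1 + 1 + 1 + 4 + 4 + 4 = 16 = |G|. Linear characters come from the abelianisation; the 2-dimensional irreps have character r^k -> 2*cos(2*pi*j*k/8), reflections -> 0.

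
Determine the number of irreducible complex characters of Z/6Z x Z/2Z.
12

The number of irreducible complex representations of a finite group equals its number of conjugacy classes. Z/6Z x Z/2Z is abelian of order 12, so every element is its own conjugacy class: 12 classes, so Z/6Z x Z/2Z (order 12) has exactly 12 irreducible complex representations.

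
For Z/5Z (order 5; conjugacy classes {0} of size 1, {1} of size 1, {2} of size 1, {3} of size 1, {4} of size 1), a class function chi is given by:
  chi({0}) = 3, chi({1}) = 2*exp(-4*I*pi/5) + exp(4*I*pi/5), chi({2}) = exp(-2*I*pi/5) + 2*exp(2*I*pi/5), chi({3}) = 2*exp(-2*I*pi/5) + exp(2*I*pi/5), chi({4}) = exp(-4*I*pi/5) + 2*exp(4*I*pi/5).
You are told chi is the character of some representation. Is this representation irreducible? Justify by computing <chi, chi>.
Not irreducible (reducible): <chi, chi> = 5 > 1.

Details: <chi, chi> = (1/|G|) sum_C |C| * |chi(C)|^2 = (1/5)[1*|3|^2 + 1*|2*exp(-4*I*pi/5) + exp(4*I*pi/5)|^2 + 1*|exp(-2*I*pi/5) + 2*exp(2*I*pi/5)|^2 + 1*|2*exp(-2*I*pi/5) + exp(2*I*pi/5)|^2 + 1*|exp(-4*I*pi/5) + 2*exp(4*I*pi/5)|^2]
  = (1/5)[(9) + (5 + 2*exp(-2*I*pi/5) + 2*exp(2*I*pi/5)) + (5 + 2*exp(-4*I*pi/5) + 2*exp(4*I*pi/5)) + (5 + 2*exp(-4*I*pi/5) + 2*exp(4*I*pi/5)) + (5 + 2*exp(-2*I*pi/5) + 2*exp(2*I*pi/5))] = 25/5 = 5.
(Exp terms are combined using exp(i*s)*conj(exp(i*t)) = exp(i*(s-t)), and sums of them are collapsed using the identity that for every m > 1 the m distinct m-th roots of unity sum to 0, e.g. 1 + exp(2*I*pi/3) + exp(-2*I*pi/3) = 0.)
A character is irreducible iff <chi, chi> = 1, so this representation is reducible.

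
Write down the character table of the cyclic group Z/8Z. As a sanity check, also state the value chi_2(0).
Character table of Z/8Z (irreps indexed chi_0,...,chi_7 with chi_k(m) = zeta_8^(k*m), zeta_8 = exp(2*pi*i/8)):
  irrep \ class  {0} (size 1)  {1} (size 1)    {2} (size 1)  {3} (size 1)    {4} (size 1)  {5} (size 1)    {6} (size 1)  {7} (size 1)  
  chi_0          1             1               1             1               1             1               1             1             
  chi_1          1             exp(I*pi/4)     I             exp(3*I*pi/4)   -1            exp(-3*I*pi/4)  -I            exp(-I*pi/4)  
  chi_2          1             I               -1            -I              1             I               -1            -I            
  chi_3          1             exp(3*I*pi/4)   -I            exp(I*pi/4)     -1            exp(-I*pi/4)    I             exp(-3*I*pi/4)
  chi_4          1             -1              1             -1              1             -1              1             -1            
  chi_5          1             exp(-3*I*pi/4)  I             exp(-I*pi/4)    -1            exp(I*pi/4)     -I            exp(3*I*pi/4) 
  chi_6          1             -I              -1            I               1             -I              -1            I             
  chi_7          1             exp(-I*pi/4)    -I            exp(-3*I*pi/4)  -1            exp(3*I*pi/4)   I             exp(I*pi/4)   

Spot check: chi_2(0) = zeta_8^(2*0) = zeta_8^0 = 1.

Reasoning: Z/8Z is abelian, so all 8 irreducible complex representations are 1-dimensional. They are given by chi_k(m) = zeta_8^(k*m) for k = 0,...,7. Row orthogonality: sum_m chi_k(m) conj(chi_l(m)) = 8 * [k = l].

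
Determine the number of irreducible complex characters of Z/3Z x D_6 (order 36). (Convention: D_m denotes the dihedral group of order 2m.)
18

Working: The number of irreducible complex representations of a finite group equals its number of conjugacy classes. For a direct product, #classes(G x H) = #classes(G) * #classes(H). Z/3Z has 3 classes (abelian), D_6 has 6 classes, so 3 * 6 = 18, so Z/3Z x D_6 (order 36) has exactly 18 irreducible complex representations.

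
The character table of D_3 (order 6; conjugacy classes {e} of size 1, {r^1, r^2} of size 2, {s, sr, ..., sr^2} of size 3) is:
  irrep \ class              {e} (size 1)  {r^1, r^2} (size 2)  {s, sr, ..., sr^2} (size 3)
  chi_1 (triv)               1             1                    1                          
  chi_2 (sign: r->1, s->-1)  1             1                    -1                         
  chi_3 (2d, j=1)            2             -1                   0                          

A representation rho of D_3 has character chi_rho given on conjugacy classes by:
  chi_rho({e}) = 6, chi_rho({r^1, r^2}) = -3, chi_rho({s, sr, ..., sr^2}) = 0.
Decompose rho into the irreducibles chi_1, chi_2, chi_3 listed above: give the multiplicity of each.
Multiplicities: chi_1: 0, chi_2: 0, chi_3: 3.

Working: Use <chi_rho, chi> = (1/|G|) sum_C |C| * chi_rho(C) * conj(chi(C)) with |G| = 6 for each irreducible chi in the table:
  <chi_rho, chi_1> = (1/6)[1*(6)*conj(1) + 2*(-3)*conj(1) + 3*(0)*conj(1)]
      = (1/6)[(6) + (-6) + (0)] = 0/6 = 0
  <chi_rho, chi_2> = (1/6)[1*(6)*conj(1) + 2*(-3)*conj(1) + 3*(0)*conj(-1)]
      = (1/6)[(6) + (-6) + (0)] = 0/6 = 0
  <chi_rho, chi_3> = (1/6)[1*(6)*conj(2) + 2*(-3)*conj(-1) + 3*(0)*conj(0)]
      = (1/6)[(12) + (6) + (0)] = 18/6 = 3
Dimension check: dim(rho) = sum (mult * dim) = 0*1 + 0*1 + 3*2 = 6 = chi_rho(e) = 6.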